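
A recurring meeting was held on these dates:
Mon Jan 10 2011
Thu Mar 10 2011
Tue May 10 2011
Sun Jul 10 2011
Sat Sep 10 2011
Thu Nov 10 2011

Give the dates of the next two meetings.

Tue Jan 10 2012, Sat Mar 10 2012

Gaps: 59, 61, 61, 62, 61 days — not constant. Every event is on the 10th of the month.
Pattern: the 10th of every 2 months.
January 2012: Tue Jan 10 2012.
Next: March 2012 → Sat Mar 10 2012.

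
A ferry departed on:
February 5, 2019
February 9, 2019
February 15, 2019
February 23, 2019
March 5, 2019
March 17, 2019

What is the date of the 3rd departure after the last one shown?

The spacing grows by 2 each time: 4, 6, 8, 10, 12 days.
Next gap: 14 days. March 17, 2019 + 14 days = March 31, 2019.
Next gap: 16 days. March 31, 2019 + 16 days = April 16, 2019.
Next gap: 18 days. April 16, 2019 + 18 days = May 4, 2019.

May 4, 2019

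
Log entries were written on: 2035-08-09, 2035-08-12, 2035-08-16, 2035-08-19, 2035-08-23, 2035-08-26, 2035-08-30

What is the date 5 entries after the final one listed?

2035-09-16

The gap pattern 3, 4, 3, 4, 3, 4 repeats every 2 events.
These are the Thursdays and Sundays of each week.
Next Sunday: 2035-09-02.
The following Thursday is 2035-09-06.
The following Sunday is 2035-09-09.
The following Thursday is 2035-09-13.
The following Sunday is 2035-09-16.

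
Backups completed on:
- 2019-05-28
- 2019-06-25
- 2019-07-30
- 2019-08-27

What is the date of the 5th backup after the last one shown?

2020-01-28

All Tuesdays; the gaps (28, 35, 28) vary with month length.
This is the last Tuesday of each month.
Last Tuesday of September 2019: 2019-09-24.
October 2019 ends with Tuesday 2019-10-29.
Last Tuesday of November 2019: 2019-11-26.
December 2019 ends with Tuesday 2019-12-31.
January 2020 ends with Tuesday 2020-01-28.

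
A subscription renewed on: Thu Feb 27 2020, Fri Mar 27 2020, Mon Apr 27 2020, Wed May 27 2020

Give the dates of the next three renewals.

The day-of-month is always 27 (29, 31, 30 days between events).
So this recurs on the 27th of each month.
June 2020: Sat Jun 27 2020.
July 2020: Mon Jul 27 2020.
August 2020: Thu Aug 27 2020.

Sat Jun 27 2020, Mon Jul 27 2020, Thu Aug 27 2020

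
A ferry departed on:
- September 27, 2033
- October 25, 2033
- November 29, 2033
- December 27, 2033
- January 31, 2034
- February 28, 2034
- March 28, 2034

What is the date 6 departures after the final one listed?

Every date is a Tuesday; gaps 28, 35, 28, 35, 28, 28 days.
Each is the last Tuesday of its month (at least one falls on the 29th or later, ruling out '4th Tuesday').
Last Tuesday of April 2034: April 25, 2034.
May 2034 ends with Tuesday May 30, 2034.
Last Tuesday of June 2034: June 27, 2034.
July 2034 ends with Tuesday July 25, 2034.
August 2034 ends with Tuesday August 29, 2034.
Last Tuesday of September 2034: September 26, 2034.

September 26, 2034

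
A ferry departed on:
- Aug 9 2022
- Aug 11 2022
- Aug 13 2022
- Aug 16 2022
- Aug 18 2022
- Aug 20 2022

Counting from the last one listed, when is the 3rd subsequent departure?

Aug 27 2022

The gap pattern 2, 2, 3, 2, 2 repeats every 3 events.
These are the Tuesdays, Thursdays and Saturdays of each week.
The following Tuesday is Aug 23 2022.
Next Thursday: Aug 25 2022.
The following Saturday is Aug 27 2022.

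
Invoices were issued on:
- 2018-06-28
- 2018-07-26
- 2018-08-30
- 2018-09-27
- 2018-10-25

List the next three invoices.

These are Thursdays with 28, 35, 28, 28-day gaps.
Each is the final Thursday of its month — 2018-08-30 is past the 28th, so '4th Thursday' doesn't fit.
Last Thursday of November 2018: 2018-11-29.
December 2018 ends with Thursday 2018-12-27.
January 2019 ends with Thursday 2019-01-31.

2018-11-29, 2018-12-27, 2019-01-31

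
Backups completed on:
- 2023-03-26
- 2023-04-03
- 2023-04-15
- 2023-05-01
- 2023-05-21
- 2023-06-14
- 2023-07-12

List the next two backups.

Gaps: 8, 12, 16, 20, 24, 28 days — each gap is 4 larger than the previous one.
Next gap: 32 days. 2023-07-12 + 32 days = 2023-08-13.
Next gap: 36 days. 2023-08-13 + 36 days = 2023-09-18.

2023-08-13, 2023-09-18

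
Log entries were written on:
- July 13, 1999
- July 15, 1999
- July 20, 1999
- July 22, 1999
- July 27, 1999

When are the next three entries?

Every event lands on a Tuesday or Thursday (gaps cycle 2, 5, 2, 5).
So the schedule is: every Tuesday and Thursday.
The following Thursday is July 29, 1999.
Next Tuesday: August 3, 1999.
Next Thursday: August 5, 1999.

July 29, 1999; August 3, 1999; August 5, 1999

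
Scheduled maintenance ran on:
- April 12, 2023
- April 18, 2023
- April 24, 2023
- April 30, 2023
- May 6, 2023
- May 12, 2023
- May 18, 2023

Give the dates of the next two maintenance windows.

Every event comes 6 days after the last (6, 6, 6, 6, 6, 6).
May 18, 2023 + 6 days = May 24, 2023.
May 24, 2023 + 6 days = May 30, 2023.

May 24, 2023; May 30, 2023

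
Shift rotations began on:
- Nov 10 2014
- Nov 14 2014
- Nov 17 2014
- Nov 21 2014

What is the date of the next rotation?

The gap pattern 4, 3, 4 repeats every 2 events.
These are the Mondays and Fridays of each week.
The following Monday is Nov 24 2014.

Nov 24 2014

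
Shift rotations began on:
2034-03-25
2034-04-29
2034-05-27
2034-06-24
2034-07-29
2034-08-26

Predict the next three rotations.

2034-09-30, 2034-10-28, 2034-11-25

All Saturdays; the gaps (35, 28, 28, 35, 28) vary with month length.
This is the last Saturday of each month.
Last Saturday of September 2034: 2034-09-30.
October 2034 ends with Saturday 2034-10-28.
Last Saturday of November 2034: 2034-11-25.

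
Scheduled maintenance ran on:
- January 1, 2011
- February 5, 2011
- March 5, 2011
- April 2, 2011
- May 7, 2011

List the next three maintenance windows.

All dates are Saturdays, 35, 28, 28, 35 days apart.
Specifically, the 1st Saturday of each month.
1st Saturday of June 2011: June 4, 2011.
1st Saturday of July 2011: July 2, 2011.
1st Saturday of August 2011: August 6, 2011.

June 4, 2011; July 2, 2011; August 6, 2011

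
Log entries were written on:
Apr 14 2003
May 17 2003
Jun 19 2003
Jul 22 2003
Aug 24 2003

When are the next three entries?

Sep 26 2003, Oct 29 2003, Dec 1 2003

The spacing is 33, 33, 33, 33 days — always 33 days.
Aug 24 2003 + 33 days = Sep 26 2003.
Sep 26 2003 + 33 days = Oct 29 2003.
Oct 29 2003 + 33 days = Dec 1 2003.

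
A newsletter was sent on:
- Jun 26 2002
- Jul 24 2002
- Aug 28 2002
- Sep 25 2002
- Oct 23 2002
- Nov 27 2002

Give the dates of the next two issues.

Dec 25 2002, Jan 22 2003

Gaps: 28, 35, 28, 28, 35 days — a mix of 28 and 35. Every date is a Wednesday.
Each is the 4th Wednesday of its month.
December 2002 — 4th Wednesday is Dec 25 2002.
January 2003 — 4th Wednesday is Jan 22 2003.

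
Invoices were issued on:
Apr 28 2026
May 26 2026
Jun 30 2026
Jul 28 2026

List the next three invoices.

Aug 25 2026, Sep 29 2026, Oct 27 2026

All Tuesdays; the gaps (28, 35, 28) vary with month length.
This is the last Tuesday of each month.
August 2026 ends with Tuesday Aug 25 2026.
Last Tuesday of September 2026: Sep 29 2026.
October 2026 ends with Tuesday Oct 27 2026.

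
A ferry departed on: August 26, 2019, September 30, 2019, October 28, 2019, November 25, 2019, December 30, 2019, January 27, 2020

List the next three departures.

February 24, 2020; March 30, 2020; April 27, 2020

All Mondays; the gaps (35, 28, 28, 35, 28) vary with month length.
This is the last Monday of each month.
Last Monday of February 2020: February 24, 2020.
March 2020 ends with Monday March 30, 2020.
Last Monday of April 2020: April 27, 2020.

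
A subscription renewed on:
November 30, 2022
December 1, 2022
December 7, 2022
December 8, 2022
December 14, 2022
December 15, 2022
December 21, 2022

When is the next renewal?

Gaps: 1, 6, 1, 6, 1, 6 days — not constant, but cyclic with period 2.
The events fall on every Wednesday and Thursday.
The following Thursday is December 22, 2022.

December 22, 2022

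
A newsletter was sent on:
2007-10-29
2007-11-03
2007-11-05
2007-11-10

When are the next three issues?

Every event lands on a Monday or Saturday (gaps cycle 5, 2, 5).
So the schedule is: every Monday and Saturday.
The following Monday is 2007-11-12.
Next Saturday: 2007-11-17.
Next Monday: 2007-11-19.

2007-11-12, 2007-11-17, 2007-11-19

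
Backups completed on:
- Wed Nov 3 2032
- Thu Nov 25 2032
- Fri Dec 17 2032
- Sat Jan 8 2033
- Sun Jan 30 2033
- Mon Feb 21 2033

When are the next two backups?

The spacing is 22, 22, 22, 22, 22 days — always 22 days.
Mon Feb 21 2033 + 22 days = Tue Mar 15 2033.
Tue Mar 15 2033 + 22 days = Wed Apr 6 2033.

Tue Mar 15 2033, Wed Apr 6 2033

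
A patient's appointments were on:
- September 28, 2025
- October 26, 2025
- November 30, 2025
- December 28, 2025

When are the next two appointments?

All Sundays; the gaps (28, 35, 28) vary with month length.
This is the last Sunday of each month.
January 2026 ends with Sunday January 25, 2026.
February 2026 ends with Sunday February 22, 2026.

January 25, 2026; February 22, 2026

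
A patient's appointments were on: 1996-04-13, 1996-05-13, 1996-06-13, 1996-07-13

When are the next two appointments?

Gaps: 30, 31, 30 days — not constant. Every event is on the 13th of the month.
Pattern: the 13th of each month.
Next: August 1996 → 1996-08-13.
September 1996: 1996-09-13.

1996-08-13, 1996-09-13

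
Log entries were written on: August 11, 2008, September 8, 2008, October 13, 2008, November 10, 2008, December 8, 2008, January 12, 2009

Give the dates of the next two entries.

All dates are Mondays, 28, 35, 28, 28, 35 days apart.
Specifically, the 2nd Monday of each month.
February 2009 — 2nd Monday is February 9, 2009.
2nd Monday of March 2009: March 9, 2009.

February 9, 2009; March 9, 2009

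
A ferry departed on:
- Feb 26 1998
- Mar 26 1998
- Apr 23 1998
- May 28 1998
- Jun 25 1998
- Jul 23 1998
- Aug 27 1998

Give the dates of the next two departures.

Sep 24 1998, Oct 22 1998

These are Thursdays at 28- or 35-day spacing (28, 28, 35, 28, 28, 35).
The pattern: 4th Thursday of the month.
4th Thursday of September 1998: Sep 24 1998.
4th Thursday of October 1998: Oct 22 1998.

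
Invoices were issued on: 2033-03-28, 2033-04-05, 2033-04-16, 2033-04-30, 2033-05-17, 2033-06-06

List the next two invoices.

The spacing grows by 3 each time: 8, 11, 14, 17, 20 days.
Next gap: 23 days. 2033-06-06 + 23 days = 2033-06-29.
Next gap: 26 days. 2033-06-29 + 26 days = 2033-07-25.

2033-06-29, 2033-07-25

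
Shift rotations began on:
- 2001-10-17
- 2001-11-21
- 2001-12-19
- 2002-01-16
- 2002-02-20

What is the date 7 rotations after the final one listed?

Gaps: 35, 28, 28, 35 days — a mix of 28 and 35. Every date is a Wednesday.
Each is the 3rd Wednesday of its month.
3rd Wednesday of March 2002: 2002-03-20.
April 2002 — 3rd Wednesday is 2002-04-17.
May 2002 — 3rd Wednesday is 2002-05-15.
June 2002 — 3rd Wednesday is 2002-06-19.
July 2002 — 3rd Wednesday is 2002-07-17.
August 2002 — 3rd Wednesday is 2002-08-21.
September 2002 — 3rd Wednesday is 2002-09-18.

2002-09-18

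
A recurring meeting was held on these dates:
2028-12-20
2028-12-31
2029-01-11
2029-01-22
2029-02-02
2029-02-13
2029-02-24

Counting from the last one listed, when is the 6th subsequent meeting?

The spacing is 11, 11, 11, 11, 11, 11 days — always 11 days.
2029-02-24 + 11 days = 2029-03-07.
2029-03-07 + 11 days = 2029-03-18.
2029-03-18 + 11 days = 2029-03-29.
2029-03-29 + 11 days = 2029-04-09.
2029-04-09 + 11 days = 2029-04-20.
2029-04-20 + 11 days = 2029-05-01.

2029-05-01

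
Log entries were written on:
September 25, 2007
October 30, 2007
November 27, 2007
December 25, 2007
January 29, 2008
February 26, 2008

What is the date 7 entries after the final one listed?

All Tuesdays; the gaps (35, 28, 28, 35, 28) vary with month length.
This is the last Tuesday of each month.
Last Tuesday of March 2008: March 25, 2008.
Last Tuesday of April 2008: April 29, 2008.
Last Tuesday of May 2008: May 27, 2008.
Last Tuesday of June 2008: June 24, 2008.
Last Tuesday of July 2008: July 29, 2008.
August 2008 ends with Tuesday August 26, 2008.
September 2008 ends with Tuesday September 30, 2008.

September 30, 2008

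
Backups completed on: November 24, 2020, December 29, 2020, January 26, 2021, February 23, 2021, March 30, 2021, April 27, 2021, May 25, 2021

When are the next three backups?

All Tuesdays; the gaps (35, 28, 28, 35, 28, 28) vary with month length.
This is the last Tuesday of each month.
Last Tuesday of June 2021: June 29, 2021.
Last Tuesday of July 2021: July 27, 2021.
Last Tuesday of August 2021: August 31, 2021.

June 29, 2021; July 27, 2021; August 31, 2021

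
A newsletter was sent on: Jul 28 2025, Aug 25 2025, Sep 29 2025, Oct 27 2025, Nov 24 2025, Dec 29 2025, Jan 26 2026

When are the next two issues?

All Mondays; the gaps (28, 35, 28, 28, 35, 28) vary with month length.
This is the last Monday of each month.
February 2026 ends with Monday Feb 23 2026.
March 2026 ends with Monday Mar 30 2026.

Feb 23 2026, Mar 30 2026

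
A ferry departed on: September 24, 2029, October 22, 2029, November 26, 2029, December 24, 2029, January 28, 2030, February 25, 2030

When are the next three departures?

These are Mondays at 28- or 35-day spacing (28, 35, 28, 35, 28).
The pattern: 4th Monday of the month.
March 2030 — 4th Monday is March 25, 2030.
April 2030 — 4th Monday is April 22, 2030.
4th Monday of May 2030: May 27, 2030.

March 25, 2030; April 22, 2030; May 27, 2030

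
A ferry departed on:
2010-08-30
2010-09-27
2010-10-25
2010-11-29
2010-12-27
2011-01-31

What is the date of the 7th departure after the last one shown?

These are Mondays with 28, 28, 35, 28, 35-day gaps.
Each is the final Monday of its month — 2010-08-30 is past the 28th, so '4th Monday' doesn't fit.
February 2011 ends with Monday 2011-02-28.
March 2011 ends with Monday 2011-03-28.
Last Monday of April 2011: 2011-04-25.
Last Monday of May 2011: 2011-05-30.
Last Monday of June 2011: 2011-06-27.
Last Monday of July 2011: 2011-07-25.
August 2011 ends with Monday 2011-08-29.

2011-08-29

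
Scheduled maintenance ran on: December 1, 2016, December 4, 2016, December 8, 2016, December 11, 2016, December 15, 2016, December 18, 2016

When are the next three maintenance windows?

December 22, 2016; December 25, 2016; December 29, 2016

The gap pattern 3, 4, 3, 4, 3 repeats every 2 events.
These are the Thursdays and Sundays of each week.
Next Thursday: December 22, 2016.
The following Sunday is December 25, 2016.
Next Thursday: December 29, 2016.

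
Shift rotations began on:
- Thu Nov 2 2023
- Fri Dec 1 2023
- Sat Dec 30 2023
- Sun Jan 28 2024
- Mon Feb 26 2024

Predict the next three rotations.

The spacing is 29, 29, 29, 29 days — always 29 days.
Mon Feb 26 2024 + 29 days = Tue Mar 26 2024.
Tue Mar 26 2024 + 29 days = Wed Apr 24 2024.
Wed Apr 24 2024 + 29 days = Thu May 23 2024.

Tue Mar 26 2024, Wed Apr 24 2024, Thu May 23 2024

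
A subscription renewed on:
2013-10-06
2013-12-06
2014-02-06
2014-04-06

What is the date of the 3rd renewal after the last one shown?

Gaps: 61, 62, 59 days — not constant. Every event is on the 6th of the month.
Pattern: the 6th of every 2 months.
Next: June 2014 → 2014-06-06.
August 2014: 2014-08-06.
Next: October 2014 → 2014-10-06.

2014-10-06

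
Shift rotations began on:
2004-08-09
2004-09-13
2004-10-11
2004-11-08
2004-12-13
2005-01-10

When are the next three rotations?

Gaps: 35, 28, 28, 35, 28 days — a mix of 28 and 35. Every date is a Monday.
Each is the 2nd Monday of its month.
February 2005 — 2nd Monday is 2005-02-14.
March 2005 — 2nd Monday is 2005-03-14.
2nd Monday of April 2005: 2005-04-11.

2005-02-14, 2005-03-14, 2005-04-11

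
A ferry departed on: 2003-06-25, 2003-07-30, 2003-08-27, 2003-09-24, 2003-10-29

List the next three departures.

2003-11-26, 2003-12-31, 2004-01-28

All Wednesdays; the gaps (35, 28, 28, 35) vary with month length.
This is the last Wednesday of each month.
Last Wednesday of November 2003: 2003-11-26.
Last Wednesday of December 2003: 2003-12-31.
Last Wednesday of January 2004: 2004-01-28.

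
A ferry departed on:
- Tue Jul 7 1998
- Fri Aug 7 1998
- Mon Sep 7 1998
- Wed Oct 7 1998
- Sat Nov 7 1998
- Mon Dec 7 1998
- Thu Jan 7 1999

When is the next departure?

The day-of-month is always 7 (31, 31, 30, 31, 30, 31 days between events).
So this recurs on the 7th of each month.
February 1999: Sun Feb 7 1999.

Sun Feb 7 1999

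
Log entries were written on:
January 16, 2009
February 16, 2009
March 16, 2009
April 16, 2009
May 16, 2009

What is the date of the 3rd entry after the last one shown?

The day-of-month is always 16 (31, 28, 31, 30 days between events).
So this recurs on the 16th of each month.
June 2009: June 16, 2009.
Next: July 2009 → July 16, 2009.
August 2009: August 16, 2009.

August 16, 2009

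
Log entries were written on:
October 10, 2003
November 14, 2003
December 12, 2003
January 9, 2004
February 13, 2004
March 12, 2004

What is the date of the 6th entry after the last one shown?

September 10, 2004

All dates are Fridays, 35, 28, 28, 35, 28 days apart.
Specifically, the 2nd Friday of each month.
April 2004 — 2nd Friday is April 9, 2004.
May 2004 — 2nd Friday is May 14, 2004.
June 2004 — 2nd Friday is June 11, 2004.
July 2004 — 2nd Friday is July 9, 2004.
August 2004 — 2nd Friday is August 13, 2004.
September 2004 — 2nd Friday is September 10, 2004.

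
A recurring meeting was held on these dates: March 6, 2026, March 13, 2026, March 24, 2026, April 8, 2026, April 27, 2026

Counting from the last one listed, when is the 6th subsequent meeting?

Gaps: 7, 11, 15, 19 days — each gap is 4 larger than the previous one.
Next gap: 23 days. April 27, 2026 + 23 days = May 20, 2026.
Next gap: 27 days. May 20, 2026 + 27 days = June 16, 2026.
Next gap: 31 days. June 16, 2026 + 31 days = July 17, 2026.
Next gap: 35 days. July 17, 2026 + 35 days = August 21, 2026.
Next gap: 39 days. August 21, 2026 + 39 days = September 29, 2026.
Next gap: 43 days. September 29, 2026 + 43 days = November 11, 2026.

November 11, 2026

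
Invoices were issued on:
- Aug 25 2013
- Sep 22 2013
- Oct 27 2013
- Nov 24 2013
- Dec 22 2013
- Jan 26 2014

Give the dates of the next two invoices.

Feb 23 2014, Mar 23 2014

Gaps: 28, 35, 28, 28, 35 days — a mix of 28 and 35. Every date is a Sunday.
Each is the 4th Sunday of its month.
February 2014 — 4th Sunday is Feb 23 2014.
4th Sunday of March 2014: Mar 23 2014.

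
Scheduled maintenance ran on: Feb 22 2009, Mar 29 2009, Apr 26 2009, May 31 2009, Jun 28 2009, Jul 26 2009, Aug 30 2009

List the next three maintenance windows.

Every date is a Sunday; gaps 35, 28, 35, 28, 28, 35 days.
Each is the last Sunday of its month (at least one falls on the 29th or later, ruling out '4th Sunday').
Last Sunday of September 2009: Sep 27 2009.
October 2009 ends with Sunday Oct 25 2009.
Last Sunday of November 2009: Nov 29 2009.

Sep 27 2009, Oct 25 2009, Nov 29 2009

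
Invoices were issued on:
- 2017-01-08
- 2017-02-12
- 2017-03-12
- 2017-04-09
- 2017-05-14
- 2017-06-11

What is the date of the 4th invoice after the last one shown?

2017-10-08

All dates are Sundays, 35, 28, 28, 35, 28 days apart.
Specifically, the 2nd Sunday of each month.
July 2017 — 2nd Sunday is 2017-07-09.
August 2017 — 2nd Sunday is 2017-08-13.
September 2017 — 2nd Sunday is 2017-09-10.
October 2017 — 2nd Sunday is 2017-10-08.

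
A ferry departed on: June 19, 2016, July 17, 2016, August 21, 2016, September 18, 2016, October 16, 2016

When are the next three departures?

Gaps: 28, 35, 28, 28 days — a mix of 28 and 35. Every date is a Sunday.
Each is the 3rd Sunday of its month.
3rd Sunday of November 2016: November 20, 2016.
December 2016 — 3rd Sunday is December 18, 2016.
January 2017 — 3rd Sunday is January 15, 2017.

November 20, 2016; December 18, 2016; January 15, 2017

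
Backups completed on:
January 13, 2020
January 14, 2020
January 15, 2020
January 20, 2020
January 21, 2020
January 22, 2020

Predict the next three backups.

January 27, 2020; January 28, 2020; January 29, 2020

The gap pattern 1, 1, 5, 1, 1 repeats every 3 events.
These are the Mondays, Tuesdays and Wednesdays of each week.
The following Monday is January 27, 2020.
The following Tuesday is January 28, 2020.
Next Wednesday: January 29, 2020.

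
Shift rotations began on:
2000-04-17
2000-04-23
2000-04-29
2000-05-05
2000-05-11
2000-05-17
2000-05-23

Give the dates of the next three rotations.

2000-05-29, 2000-06-04, 2000-06-10

The spacing is 6, 6, 6, 6, 6, 6 days — always 6 days.
2000-05-23 + 6 days = 2000-05-29.
2000-05-29 + 6 days = 2000-06-04.
2000-06-04 + 6 days = 2000-06-10.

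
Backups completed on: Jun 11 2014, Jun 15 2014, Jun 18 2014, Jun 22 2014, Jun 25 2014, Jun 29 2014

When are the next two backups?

Gaps: 4, 3, 4, 3, 4 days — not constant, but cyclic with period 2.
The events fall on every Wednesday and Sunday.
Next Wednesday: Jul 2 2014.
The following Sunday is Jul 6 2014.

Jul 2 2014, Jul 6 2014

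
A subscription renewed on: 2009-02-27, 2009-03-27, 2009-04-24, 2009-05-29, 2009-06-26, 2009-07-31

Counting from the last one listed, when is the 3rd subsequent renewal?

2009-10-30

These are Fridays with 28, 28, 35, 28, 35-day gaps.
Each is the final Friday of its month — 2009-05-29 is past the 28th, so '4th Friday' doesn't fit.
August 2009 ends with Friday 2009-08-28.
September 2009 ends with Friday 2009-09-25.
October 2009 ends with Friday 2009-10-30.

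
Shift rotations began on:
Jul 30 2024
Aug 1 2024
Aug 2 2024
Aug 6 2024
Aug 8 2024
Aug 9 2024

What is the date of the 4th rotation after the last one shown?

Aug 20 2024

Gaps: 2, 1, 4, 2, 1 days — not constant, but cyclic with period 3.
The events fall on every Tuesday, Thursday and Friday.
The following Tuesday is Aug 13 2024.
The following Thursday is Aug 15 2024.
The following Friday is Aug 16 2024.
The following Tuesday is Aug 20 2024.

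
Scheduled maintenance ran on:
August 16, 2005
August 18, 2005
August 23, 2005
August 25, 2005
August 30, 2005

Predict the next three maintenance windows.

September 1, 2005; September 6, 2005; September 8, 2005

Every event lands on a Tuesday or Thursday (gaps cycle 2, 5, 2, 5).
So the schedule is: every Tuesday and Thursday.
The following Thursday is September 1, 2005.
Next Tuesday: September 6, 2005.
Next Thursday: September 8, 2005.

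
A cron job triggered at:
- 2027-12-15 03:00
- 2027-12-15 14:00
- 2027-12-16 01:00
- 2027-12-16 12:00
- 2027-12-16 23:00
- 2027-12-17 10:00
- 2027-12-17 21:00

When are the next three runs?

2027-12-18 08:00, 2027-12-18 19:00, 2027-12-19 06:00

Spacing: 11, 11, 11, 11, 11, 11 h — constant 11 h.
2027-12-17 21:00 + 11 h = 2027-12-18 08:00.
2027-12-18 08:00 + 11 h = 2027-12-18 19:00.
2027-12-18 19:00 + 11 h = 2027-12-19 06:00.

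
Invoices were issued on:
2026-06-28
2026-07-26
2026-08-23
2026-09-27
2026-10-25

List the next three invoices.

All dates are Sundays, 28, 28, 35, 28 days apart.
Specifically, the 4th Sunday of each month.
4th Sunday of November 2026: 2026-11-22.
December 2026 — 4th Sunday is 2026-12-27.
January 2027 — 4th Sunday is 2027-01-24.

2026-11-22, 2026-12-27, 2027-01-24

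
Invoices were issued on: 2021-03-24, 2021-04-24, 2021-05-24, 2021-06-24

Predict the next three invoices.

2021-07-24, 2021-08-24, 2021-09-24

Each date is the 24th; the gaps (31, 30, 31) track the month lengths.
The rule is the 24th of each month.
Next: July 2021 → 2021-07-24.
Next: August 2021 → 2021-08-24.
September 2021: 2021-09-24.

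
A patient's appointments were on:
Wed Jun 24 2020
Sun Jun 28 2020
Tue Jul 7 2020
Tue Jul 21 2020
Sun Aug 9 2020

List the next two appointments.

Intervals are 4, 9, 14, 19 days — an arithmetic progression with common difference 5.
Next gap: 24 days. Sun Aug 9 2020 + 24 days = Wed Sep 2 2020.
Next gap: 29 days. Wed Sep 2 2020 + 29 days = Thu Oct 1 2020.

Wed Sep 2 2020, Thu Oct 1 2020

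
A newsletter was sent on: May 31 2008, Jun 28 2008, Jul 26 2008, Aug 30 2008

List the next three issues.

These are Saturdays with 28, 28, 35-day gaps.
Each is the final Saturday of its month — May 31 2008 is past the 28th, so '4th Saturday' doesn't fit.
September 2008 ends with Saturday Sep 27 2008.
October 2008 ends with Saturday Oct 25 2008.
Last Saturday of November 2008: Nov 29 2008.

Sep 27 2008, Oct 25 2008, Nov 29 2008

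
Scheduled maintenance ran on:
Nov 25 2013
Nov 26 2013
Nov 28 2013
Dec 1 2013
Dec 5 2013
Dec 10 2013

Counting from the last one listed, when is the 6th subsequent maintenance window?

Jan 30 2014

Intervals are 1, 2, 3, 4, 5 days — an arithmetic progression with common difference 1.
Next gap: 6 days. Dec 10 2013 + 6 days = Dec 16 2013.
Next gap: 7 days. Dec 16 2013 + 7 days = Dec 23 2013.
Next gap: 8 days. Dec 23 2013 + 8 days = Dec 31 2013.
Next gap: 9 days. Dec 31 2013 + 9 days = Jan 9 2014.
Next gap: 10 days. Jan 9 2014 + 10 days = Jan 19 2014.
Next gap: 11 days. Jan 19 2014 + 11 days = Jan 30 2014.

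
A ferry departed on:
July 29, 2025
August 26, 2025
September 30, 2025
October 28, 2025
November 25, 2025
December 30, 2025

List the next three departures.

January 27, 2026; February 24, 2026; March 31, 2026

These are Tuesdays with 28, 35, 28, 28, 35-day gaps.
Each is the final Tuesday of its month — July 29, 2025 is past the 28th, so '4th Tuesday' doesn't fit.
January 2026 ends with Tuesday January 27, 2026.
February 2026 ends with Tuesday February 24, 2026.
Last Tuesday of March 2026: March 31, 2026.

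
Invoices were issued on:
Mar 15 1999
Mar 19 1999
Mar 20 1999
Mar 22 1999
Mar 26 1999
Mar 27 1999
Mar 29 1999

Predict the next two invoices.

Every event lands on a Monday or Friday or Saturday (gaps cycle 4, 1, 2, 4, 1, 2).
So the schedule is: every Monday, Friday and Saturday.
The following Friday is Apr 2 1999.
Next Saturday: Apr 3 1999.

Apr 2 1999, Apr 3 1999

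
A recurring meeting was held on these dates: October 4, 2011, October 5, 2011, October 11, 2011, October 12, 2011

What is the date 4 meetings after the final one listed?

October 26, 2011

The gap pattern 1, 6, 1 repeats every 2 events.
These are the Tuesdays and Wednesdays of each week.
Next Tuesday: October 18, 2011.
The following Wednesday is October 19, 2011.
The following Tuesday is October 25, 2011.
Next Wednesday: October 26, 2011.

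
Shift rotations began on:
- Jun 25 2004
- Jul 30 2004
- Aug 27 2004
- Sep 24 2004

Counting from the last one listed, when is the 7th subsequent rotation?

These are Fridays with 35, 28, 28-day gaps.
Each is the final Friday of its month — Jul 30 2004 is past the 28th, so '4th Friday' doesn't fit.
Last Friday of October 2004: Oct 29 2004.
Last Friday of November 2004: Nov 26 2004.
December 2004 ends with Friday Dec 31 2004.
Last Friday of January 2005: Jan 28 2005.
February 2005 ends with Friday Feb 25 2005.
Last Friday of March 2005: Mar 25 2005.
Last Friday of April 2005: Apr 29 2005.

Apr 29 2005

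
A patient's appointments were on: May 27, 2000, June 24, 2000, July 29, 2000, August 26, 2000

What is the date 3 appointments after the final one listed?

Every date is a Saturday; gaps 28, 35, 28 days.
Each is the last Saturday of its month (at least one falls on the 29th or later, ruling out '4th Saturday').
September 2000 ends with Saturday September 30, 2000.
October 2000 ends with Saturday October 28, 2000.
Last Saturday of November 2000: November 25, 2000.

November 25, 2000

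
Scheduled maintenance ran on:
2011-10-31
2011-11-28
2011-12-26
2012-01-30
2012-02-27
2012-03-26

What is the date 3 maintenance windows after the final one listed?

2012-06-25

All Mondays; the gaps (28, 28, 35, 28, 28) vary with month length.
This is the last Monday of each month.
Last Monday of April 2012: 2012-04-30.
May 2012 ends with Monday 2012-05-28.
Last Monday of June 2012: 2012-06-25.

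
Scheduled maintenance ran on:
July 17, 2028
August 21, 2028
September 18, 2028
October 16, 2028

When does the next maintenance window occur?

Gaps: 35, 28, 28 days — a mix of 28 and 35. Every date is a Monday.
Each is the 3rd Monday of its month.
3rd Monday of November 2028: November 20, 2028.

November 20, 2028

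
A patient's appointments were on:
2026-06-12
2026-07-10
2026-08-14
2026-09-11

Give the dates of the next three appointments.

2026-10-09, 2026-11-13, 2026-12-11

All dates are Fridays, 28, 35, 28 days apart.
Specifically, the 2nd Friday of each month.
October 2026 — 2nd Friday is 2026-10-09.
November 2026 — 2nd Friday is 2026-11-13.
2nd Friday of December 2026: 2026-12-11.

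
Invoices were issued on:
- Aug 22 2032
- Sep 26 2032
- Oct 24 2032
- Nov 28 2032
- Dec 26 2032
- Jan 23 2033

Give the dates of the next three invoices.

Gaps: 35, 28, 35, 28, 28 days — a mix of 28 and 35. Every date is a Sunday.
Each is the 4th Sunday of its month.
February 2033 — 4th Sunday is Feb 27 2033.
4th Sunday of March 2033: Mar 27 2033.
April 2033 — 4th Sunday is Apr 24 2033.

Feb 27 2033, Mar 27 2033, Apr 24 2033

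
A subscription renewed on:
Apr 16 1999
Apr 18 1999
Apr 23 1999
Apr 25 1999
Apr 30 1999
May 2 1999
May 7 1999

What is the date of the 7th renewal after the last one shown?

Every event lands on a Friday or Sunday (gaps cycle 2, 5, 2, 5, 2, 5).
So the schedule is: every Friday and Sunday.
The following Sunday is May 9 1999.
Next Friday: May 14 1999.
The following Sunday is May 16 1999.
The following Friday is May 21 1999.
The following Sunday is May 23 1999.
The following Friday is May 28 1999.
The following Sunday is May 30 1999.

May 30 1999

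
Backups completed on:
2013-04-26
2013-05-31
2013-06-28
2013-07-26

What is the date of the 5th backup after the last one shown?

Every date is a Friday; gaps 35, 28, 28 days.
Each is the last Friday of its month (at least one falls on the 29th or later, ruling out '4th Friday').
Last Friday of August 2013: 2013-08-30.
Last Friday of September 2013: 2013-09-27.
October 2013 ends with Friday 2013-10-25.
Last Friday of November 2013: 2013-11-29.
Last Friday of December 2013: 2013-12-27.

2013-12-27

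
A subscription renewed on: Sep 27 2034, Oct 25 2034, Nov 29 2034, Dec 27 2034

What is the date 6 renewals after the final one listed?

Jun 27 2035

These are Wednesdays with 28, 35, 28-day gaps.
Each is the final Wednesday of its month — Nov 29 2034 is past the 28th, so '4th Wednesday' doesn't fit.
January 2035 ends with Wednesday Jan 31 2035.
Last Wednesday of February 2035: Feb 28 2035.
Last Wednesday of March 2035: Mar 28 2035.
April 2035 ends with Wednesday Apr 25 2035.
May 2035 ends with Wednesday May 30 2035.
June 2035 ends with Wednesday Jun 27 2035.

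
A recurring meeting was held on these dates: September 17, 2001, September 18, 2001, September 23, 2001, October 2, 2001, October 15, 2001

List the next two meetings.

November 1, 2001; November 22, 2001

The spacing grows by 4 each time: 1, 5, 9, 13 days.
Next gap: 17 days. October 15, 2001 + 17 days = November 1, 2001.
Next gap: 21 days. November 1, 2001 + 21 days = November 22, 2001.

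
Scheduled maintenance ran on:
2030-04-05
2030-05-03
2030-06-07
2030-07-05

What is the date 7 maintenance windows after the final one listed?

2031-02-07

Gaps: 28, 35, 28 days — a mix of 28 and 35. Every date is a Friday.
Each is the 1st Friday of its month.
1st Friday of August 2030: 2030-08-02.
1st Friday of September 2030: 2030-09-06.
October 2030 — 1st Friday is 2030-10-04.
November 2030 — 1st Friday is 2030-11-01.
December 2030 — 1st Friday is 2030-12-06.
1st Friday of January 2031: 2031-01-03.
February 2031 — 1st Friday is 2031-02-07.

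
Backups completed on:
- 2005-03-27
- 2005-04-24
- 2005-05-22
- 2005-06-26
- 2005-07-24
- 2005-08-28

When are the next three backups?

All dates are Sundays, 28, 28, 35, 28, 35 days apart.
Specifically, the 4th Sunday of each month.
4th Sunday of September 2005: 2005-09-25.
October 2005 — 4th Sunday is 2005-10-23.
November 2005 — 4th Sunday is 2005-11-27.

2005-09-25, 2005-10-23, 2005-11-27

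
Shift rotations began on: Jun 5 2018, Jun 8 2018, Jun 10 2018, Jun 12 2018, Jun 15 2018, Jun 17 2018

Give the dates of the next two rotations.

Jun 19 2018, Jun 22 2018

Every event lands on a Tuesday or Friday or Sunday (gaps cycle 3, 2, 2, 3, 2).
So the schedule is: every Tuesday, Friday and Sunday.
The following Tuesday is Jun 19 2018.
The following Friday is Jun 22 2018.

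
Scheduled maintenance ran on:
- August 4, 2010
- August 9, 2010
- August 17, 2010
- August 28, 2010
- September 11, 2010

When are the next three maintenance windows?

September 28, 2010; October 18, 2010; November 10, 2010

Intervals are 5, 8, 11, 14 days — an arithmetic progression with common difference 3.
Next gap: 17 days. September 11, 2010 + 17 days = September 28, 2010.
Next gap: 20 days. September 28, 2010 + 20 days = October 18, 2010.
Next gap: 23 days. October 18, 2010 + 23 days = November 10, 2010.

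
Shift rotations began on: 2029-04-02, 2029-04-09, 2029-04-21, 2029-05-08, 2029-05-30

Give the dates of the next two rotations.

The spacing grows by 5 each time: 7, 12, 17, 22 days.
Next gap: 27 days. 2029-05-30 + 27 days = 2029-06-26.
Next gap: 32 days. 2029-06-26 + 32 days = 2029-07-28.

2029-06-26, 2029-07-28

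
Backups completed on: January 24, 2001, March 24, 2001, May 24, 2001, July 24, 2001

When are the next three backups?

Gaps: 59, 61, 61 days — not constant. Every event is on the 24th of the month.
Pattern: the 24th of every 2 months.
Next: September 2001 → September 24, 2001.
Next: November 2001 → November 24, 2001.
January 2002: January 24, 2002.

September 24, 2001; November 24, 2001; January 24, 2002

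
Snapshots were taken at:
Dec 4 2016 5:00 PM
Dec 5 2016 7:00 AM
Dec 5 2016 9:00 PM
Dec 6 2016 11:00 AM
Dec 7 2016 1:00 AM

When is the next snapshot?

Dec 7 2016 3:00 PM

Gaps: 14, 14, 14, 14 hours — each event is 14 hours after the previous one.
Dec 7 2016 1:00 AM + 14 h = Dec 7 2016 3:00 PM.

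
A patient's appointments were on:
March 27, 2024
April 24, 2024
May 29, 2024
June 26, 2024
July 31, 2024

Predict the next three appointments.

These are Wednesdays with 28, 35, 28, 35-day gaps.
Each is the final Wednesday of its month — May 29, 2024 is past the 28th, so '4th Wednesday' doesn't fit.
August 2024 ends with Wednesday August 28, 2024.
September 2024 ends with Wednesday September 25, 2024.
October 2024 ends with Wednesday October 30, 2024.

August 28, 2024; September 25, 2024; October 30, 2024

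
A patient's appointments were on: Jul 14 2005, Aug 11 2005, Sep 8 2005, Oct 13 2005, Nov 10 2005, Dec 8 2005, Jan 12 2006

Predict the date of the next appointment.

All dates are Thursdays, 28, 28, 35, 28, 28, 35 days apart.
Specifically, the 2nd Thursday of each month.
February 2006 — 2nd Thursday is Feb 9 2006.

Feb 9 2006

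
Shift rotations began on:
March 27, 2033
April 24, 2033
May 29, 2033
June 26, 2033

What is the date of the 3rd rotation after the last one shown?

These are Sundays with 28, 35, 28-day gaps.
Each is the final Sunday of its month — May 29, 2033 is past the 28th, so '4th Sunday' doesn't fit.
Last Sunday of July 2033: July 31, 2033.
August 2033 ends with Sunday August 28, 2033.
September 2033 ends with Sunday September 25, 2033.

September 25, 2033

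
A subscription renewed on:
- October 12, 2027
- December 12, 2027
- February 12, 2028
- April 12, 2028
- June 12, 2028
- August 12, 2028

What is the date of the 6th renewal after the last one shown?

Each date is the 12th; the gaps (61, 62, 60, 61, 61) track the month lengths.
The rule is the 12th of every 2 months.
Next: October 2028 → October 12, 2028.
Next: December 2028 → December 12, 2028.
February 2029: February 12, 2029.
Next: April 2029 → April 12, 2029.
Next: June 2029 → June 12, 2029.
August 2029: August 12, 2029.

August 12, 2029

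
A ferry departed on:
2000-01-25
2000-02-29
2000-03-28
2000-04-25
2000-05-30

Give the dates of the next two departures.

2000-06-27, 2000-07-25

All Tuesdays; the gaps (35, 28, 28, 35) vary with month length.
This is the last Tuesday of each month.
June 2000 ends with Tuesday 2000-06-27.
July 2000 ends with Tuesday 2000-07-25.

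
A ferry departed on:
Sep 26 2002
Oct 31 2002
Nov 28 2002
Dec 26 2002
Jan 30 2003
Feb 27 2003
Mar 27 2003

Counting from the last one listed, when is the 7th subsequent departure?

Oct 30 2003

Every date is a Thursday; gaps 35, 28, 28, 35, 28, 28 days.
Each is the last Thursday of its month (at least one falls on the 29th or later, ruling out '4th Thursday').
Last Thursday of April 2003: Apr 24 2003.
Last Thursday of May 2003: May 29 2003.
June 2003 ends with Thursday Jun 26 2003.
Last Thursday of July 2003: Jul 31 2003.
Last Thursday of August 2003: Aug 28 2003.
Last Thursday of September 2003: Sep 25 2003.
October 2003 ends with Thursday Oct 30 2003.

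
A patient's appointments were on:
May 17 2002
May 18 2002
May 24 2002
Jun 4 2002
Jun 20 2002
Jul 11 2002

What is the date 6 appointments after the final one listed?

Intervals are 1, 6, 11, 16, 21 days — an arithmetic progression with common difference 5.
Next gap: 26 days. Jul 11 2002 + 26 days = Aug 6 2002.
Next gap: 31 days. Aug 6 2002 + 31 days = Sep 6 2002.
Next gap: 36 days. Sep 6 2002 + 36 days = Oct 12 2002.
Next gap: 41 days. Oct 12 2002 + 41 days = Nov 22 2002.
Next gap: 46 days. Nov 22 2002 + 46 days = Jan 7 2003.
Next gap: 51 days. Jan 7 2003 + 51 days = Feb 27 2003.

Feb 27 2003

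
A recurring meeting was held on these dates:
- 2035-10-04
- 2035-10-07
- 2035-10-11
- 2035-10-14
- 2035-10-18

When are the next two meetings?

Gaps: 3, 4, 3, 4 days — not constant, but cyclic with period 2.
The events fall on every Thursday and Sunday.
The following Sunday is 2035-10-21.
Next Thursday: 2035-10-25.

2035-10-21, 2035-10-25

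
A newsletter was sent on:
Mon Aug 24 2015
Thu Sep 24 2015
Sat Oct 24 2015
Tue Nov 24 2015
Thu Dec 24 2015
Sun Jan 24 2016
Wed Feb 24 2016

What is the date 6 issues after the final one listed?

Wed Aug 24 2016

Each date is the 24th; the gaps (31, 30, 31, 30, 31, 31) track the month lengths.
The rule is the 24th of each month.
March 2016: Thu Mar 24 2016.
April 2016: Sun Apr 24 2016.
Next: May 2016 → Tue May 24 2016.
Next: June 2016 → Fri Jun 24 2016.
July 2016: Sun Jul 24 2016.
August 2016: Wed Aug 24 2016.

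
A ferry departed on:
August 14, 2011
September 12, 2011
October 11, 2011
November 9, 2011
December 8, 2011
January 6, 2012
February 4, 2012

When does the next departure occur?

March 4, 2012

The spacing is 29, 29, 29, 29, 29, 29 days — always 29 days.
February 4, 2012 + 29 days = March 4, 2012.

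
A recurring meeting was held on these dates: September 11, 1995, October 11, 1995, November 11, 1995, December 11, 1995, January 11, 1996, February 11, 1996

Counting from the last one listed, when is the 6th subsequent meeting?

August 11, 1996

Each date is the 11th; the gaps (30, 31, 30, 31, 31) track the month lengths.
The rule is the 11th of each month.
Next: March 1996 → March 11, 1996.
Next: April 1996 → April 11, 1996.
Next: May 1996 → May 11, 1996.
June 1996: June 11, 1996.
July 1996: July 11, 1996.
Next: August 1996 → August 11, 1996.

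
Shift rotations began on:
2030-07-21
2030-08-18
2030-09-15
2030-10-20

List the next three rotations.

All dates are Sundays, 28, 28, 35 days apart.
Specifically, the 3rd Sunday of each month.
November 2030 — 3rd Sunday is 2030-11-17.
December 2030 — 3rd Sunday is 2030-12-15.
3rd Sunday of January 2031: 2031-01-19.

2030-11-17, 2030-12-15, 2031-01-19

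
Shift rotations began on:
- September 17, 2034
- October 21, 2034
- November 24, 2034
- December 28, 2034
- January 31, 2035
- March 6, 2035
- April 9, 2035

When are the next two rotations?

Gaps between consecutive events: 34, 34, 34, 34, 34, 34 days — a constant 34-day interval.
April 9, 2035 + 34 days = May 13, 2035.
May 13, 2035 + 34 days = June 16, 2035.

May 13, 2035; June 16, 2035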